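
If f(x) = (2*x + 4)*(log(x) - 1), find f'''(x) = (8 - 2*x)/x^3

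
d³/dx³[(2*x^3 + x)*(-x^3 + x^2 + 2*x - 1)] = -240*x^3 + 120*x^2 + 72*x - 6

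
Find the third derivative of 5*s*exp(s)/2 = 5*s*exp(s)/2 + 15*exp(s)/2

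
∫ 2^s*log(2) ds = 2^s + C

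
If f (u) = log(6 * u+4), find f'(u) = 3/(3*u + 2)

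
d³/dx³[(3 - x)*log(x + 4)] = (x + 18)/(x^3 + 12*x^2 + 48*x + 64)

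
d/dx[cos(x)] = -sin(x)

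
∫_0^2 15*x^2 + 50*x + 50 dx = 240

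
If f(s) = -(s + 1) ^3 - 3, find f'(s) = -3*s^2 - 6*s - 3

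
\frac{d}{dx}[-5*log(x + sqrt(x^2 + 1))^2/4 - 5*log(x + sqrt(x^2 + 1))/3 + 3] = (-15*x*log(x + sqrt(x^2 + 1)) - 10*x - 15*sqrt(x^2 + 1)*log(x + sqrt(x^2 + 1)) - 10*sqrt(x^2 + 1))/(6*x^2 + 6*x*sqrt(x^2 + 1) + 6)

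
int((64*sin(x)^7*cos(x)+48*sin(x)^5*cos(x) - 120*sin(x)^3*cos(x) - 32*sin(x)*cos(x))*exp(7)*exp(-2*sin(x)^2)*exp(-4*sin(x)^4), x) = (-4*sin(x)^4 - 2*sin(x)^2 + 7)*exp(-4*sin(x)^4 - 2*sin(x)^2 + 7) + C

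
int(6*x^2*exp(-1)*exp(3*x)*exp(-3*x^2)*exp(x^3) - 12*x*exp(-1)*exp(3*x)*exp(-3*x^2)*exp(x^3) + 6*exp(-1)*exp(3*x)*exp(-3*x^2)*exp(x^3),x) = 2*exp((x - 1)^3) + C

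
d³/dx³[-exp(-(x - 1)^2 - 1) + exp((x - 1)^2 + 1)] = (8*x^3*exp(2*x^2 - 4*x + 4) + 8*x^3 - 24*x^2*exp(2*x^2 - 4*x + 4) - 24*x^2 + 36*x*exp(2*x^2 - 4*x + 4) + 12*x - 20*exp(2*x^2 - 4*x + 4) + 4)*exp(-x^2 + 2*x - 2)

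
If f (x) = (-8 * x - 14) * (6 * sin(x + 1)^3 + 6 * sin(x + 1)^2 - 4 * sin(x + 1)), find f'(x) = -48*x*sin(2*x + 2) - 4*x*cos(x + 1) + 36*x*cos(3*x + 3) - 4*sin(x + 1) - 84*sin(2*x + 2) + 12*sin(3*x + 3) - 7*cos(x + 1) + 24*cos(2*x + 2) + 63*cos(3*x + 3) - 24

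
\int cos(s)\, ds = sin(s) + C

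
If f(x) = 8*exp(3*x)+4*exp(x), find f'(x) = 24*exp(3*x) + 4*exp(x)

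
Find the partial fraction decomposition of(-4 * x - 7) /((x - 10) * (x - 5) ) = 27/(5*(x - 5)) - 47/(5*(x - 10))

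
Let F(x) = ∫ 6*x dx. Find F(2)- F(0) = 12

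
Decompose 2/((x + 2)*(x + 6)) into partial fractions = -1/(2*(x + 6)) + 1/(2*(x + 2))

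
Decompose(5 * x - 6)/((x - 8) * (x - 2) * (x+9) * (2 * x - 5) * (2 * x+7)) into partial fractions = 47/(8349*(2*x + 7)) - 13/(759*(2*x - 5)) - 3/(2783*(x + 9)) + 2/(363*(x - 2)) + 1/(759*(x - 8))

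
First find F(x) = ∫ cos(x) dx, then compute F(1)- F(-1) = 2*sin(1)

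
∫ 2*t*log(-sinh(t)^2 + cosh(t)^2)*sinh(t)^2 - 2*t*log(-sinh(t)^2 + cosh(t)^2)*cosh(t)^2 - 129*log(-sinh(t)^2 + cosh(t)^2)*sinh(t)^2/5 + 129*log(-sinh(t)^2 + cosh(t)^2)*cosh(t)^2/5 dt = 0 + C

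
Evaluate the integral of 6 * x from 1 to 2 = 9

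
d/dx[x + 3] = 1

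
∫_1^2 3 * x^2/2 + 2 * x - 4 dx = 5/2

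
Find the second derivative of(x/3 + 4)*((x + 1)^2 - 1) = 2*x + 28/3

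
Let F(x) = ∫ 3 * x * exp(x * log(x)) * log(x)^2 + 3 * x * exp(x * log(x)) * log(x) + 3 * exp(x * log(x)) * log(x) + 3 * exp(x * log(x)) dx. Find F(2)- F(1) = 24*log(2)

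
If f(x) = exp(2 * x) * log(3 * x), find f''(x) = (4*x^2*exp(2*x)*log(x) + 4*x^2*exp(2*x)*log(3) + 4*x*exp(2*x) - exp(2*x))/x^2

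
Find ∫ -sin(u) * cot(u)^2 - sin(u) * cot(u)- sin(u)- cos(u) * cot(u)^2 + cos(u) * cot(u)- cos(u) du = sqrt(2)*sin(u + pi/4)*cot(u) + C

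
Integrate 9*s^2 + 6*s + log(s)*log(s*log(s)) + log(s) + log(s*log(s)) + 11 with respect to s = s*(3*s^2 + 3*s + log(s)*log(s*log(s)) + 10) + C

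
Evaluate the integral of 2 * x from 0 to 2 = 4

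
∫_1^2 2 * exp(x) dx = -2*E + 2*exp(2)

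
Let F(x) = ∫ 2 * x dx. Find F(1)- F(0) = 1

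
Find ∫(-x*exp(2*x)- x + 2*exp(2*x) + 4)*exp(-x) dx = -2*(x - 3)*sinh(x) + C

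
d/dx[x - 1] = 1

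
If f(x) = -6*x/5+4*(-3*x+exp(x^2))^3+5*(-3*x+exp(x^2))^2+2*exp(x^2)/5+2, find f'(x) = 216*x^3*exp(x^2) - 144*x^2*exp(2*x^2) - 60*x^2*exp(x^2) - 324*x^2 + 24*x*exp(3*x^2) + 20*x*exp(2*x^2) + 1084*x*exp(x^2)/5 + 90*x - 36*exp(2*x^2) - 30*exp(x^2) - 6/5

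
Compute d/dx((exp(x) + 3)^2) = 2*exp(2*x) + 6*exp(x)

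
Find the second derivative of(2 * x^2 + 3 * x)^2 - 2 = 48*x^2 + 72*x + 18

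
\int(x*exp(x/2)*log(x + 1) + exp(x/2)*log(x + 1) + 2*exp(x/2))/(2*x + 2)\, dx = exp(x/2)*log(x + 1) + C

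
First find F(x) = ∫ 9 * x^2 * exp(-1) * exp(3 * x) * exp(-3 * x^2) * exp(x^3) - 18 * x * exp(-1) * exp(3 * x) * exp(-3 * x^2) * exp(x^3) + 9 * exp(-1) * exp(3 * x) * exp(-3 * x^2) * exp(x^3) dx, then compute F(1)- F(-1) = 3 - 3*exp(-8)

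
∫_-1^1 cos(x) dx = 2*sin(1)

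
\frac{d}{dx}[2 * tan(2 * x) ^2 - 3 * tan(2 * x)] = 2*(4*sin(2*x)/cos(2*x) - 3)/cos(2*x)^2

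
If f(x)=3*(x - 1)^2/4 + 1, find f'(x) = 3*x/2 - 3/2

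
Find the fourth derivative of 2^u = 2^u*log(2)^4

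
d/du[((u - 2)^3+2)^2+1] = 6*u^5 - 60*u^4 + 240*u^3 - 468*u^2 + 432*u - 144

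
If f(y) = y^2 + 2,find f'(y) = 2*y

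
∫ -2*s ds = -s^2 + C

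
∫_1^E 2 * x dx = -1 + exp(2)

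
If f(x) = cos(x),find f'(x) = -sin(x)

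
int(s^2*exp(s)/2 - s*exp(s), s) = (s - 2)^2*exp(s)/2 + C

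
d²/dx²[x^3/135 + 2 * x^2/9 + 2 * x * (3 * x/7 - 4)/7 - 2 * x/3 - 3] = 2*x/45 + 304/441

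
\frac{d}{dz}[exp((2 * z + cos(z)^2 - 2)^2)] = 4*E*(-2*z*sin(z)*cos(z) + 2*z + sin(z)^3*cos(z) - sin(z)^2 + sin(z)*cos(z) - 1)*exp(-4*z)*exp(4*z^2)*exp(-4*z*sin(z)^2)*exp(2*sin(z)^2)*exp(sin(z)^4)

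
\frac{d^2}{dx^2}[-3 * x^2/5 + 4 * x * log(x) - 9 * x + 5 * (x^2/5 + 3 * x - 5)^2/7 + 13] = (12*x^3 + 180*x^2 + 308*x + 140)/(35*x)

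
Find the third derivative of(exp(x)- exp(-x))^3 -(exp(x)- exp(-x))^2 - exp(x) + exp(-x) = (27*exp(6*x) - 8*exp(5*x) - 4*exp(4*x) - 4*exp(2*x) + 8*exp(x) + 27)*exp(-3*x)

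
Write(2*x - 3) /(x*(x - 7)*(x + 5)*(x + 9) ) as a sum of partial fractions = 7/(192*(x + 9)) - 13/(240*(x + 5)) + 11/(1344*(x - 7)) + 1/(105*x)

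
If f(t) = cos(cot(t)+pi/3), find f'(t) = sin(pi/3 + 1/tan(t))/sin(t)^2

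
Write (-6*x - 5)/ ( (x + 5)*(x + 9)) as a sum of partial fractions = -49/(4*(x + 9)) + 25/(4*(x + 5))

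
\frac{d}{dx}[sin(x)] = cos(x)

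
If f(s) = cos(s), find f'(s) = -sin(s)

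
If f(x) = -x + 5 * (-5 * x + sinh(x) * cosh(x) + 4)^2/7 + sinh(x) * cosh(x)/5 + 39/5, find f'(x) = -100*x*sinh(x)^2/7 + 200*x/7 + 20*sinh(x)^3*cosh(x)/7 + 414*sinh(x)^2/35 - 40*sinh(x)*cosh(x)/7 - 828/35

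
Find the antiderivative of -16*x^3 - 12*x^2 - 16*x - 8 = -4*x^4 - 4*x^3 - 8*x^2 - 8*x + C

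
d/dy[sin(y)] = cos(y)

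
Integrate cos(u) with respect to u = sin(u) + C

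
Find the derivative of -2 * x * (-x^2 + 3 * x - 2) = 6*x^2 - 12*x + 4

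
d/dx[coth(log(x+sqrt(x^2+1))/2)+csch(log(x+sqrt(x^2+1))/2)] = -(x*cosh(log(x + sqrt(x^2 + 1))/2) + x + sqrt(x^2 + 1)*cosh(log(x + sqrt(x^2 + 1))/2) + sqrt(x^2 + 1))/((cosh(log(x + sqrt(x^2 + 1))) - 1)*(x^2 + x*sqrt(x^2 + 1) + 1))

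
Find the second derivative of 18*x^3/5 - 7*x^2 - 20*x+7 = 108*x/5 - 14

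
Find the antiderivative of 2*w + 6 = w^2 + 6*w + C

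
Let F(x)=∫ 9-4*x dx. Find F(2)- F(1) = 3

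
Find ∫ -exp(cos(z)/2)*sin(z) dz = 2*exp(cos(z)/2) + C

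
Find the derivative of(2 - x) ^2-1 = 2*x - 4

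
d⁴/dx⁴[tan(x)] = 24*tan(x)^5 + 40*tan(x)^3 + 16*tan(x)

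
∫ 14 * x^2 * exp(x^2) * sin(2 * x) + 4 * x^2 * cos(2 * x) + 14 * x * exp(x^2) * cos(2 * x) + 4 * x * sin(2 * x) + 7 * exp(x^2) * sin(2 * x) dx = x*(2*x + 7*exp(x^2))*sin(2*x) + C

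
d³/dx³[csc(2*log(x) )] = 4*(3 + cos(2*log(x))/sin(2*log(x)) - 6/sin(2*log(x))^2 - 12*cos(2*log(x))/sin(2*log(x))^3)/(x^3*sin(2*log(x)))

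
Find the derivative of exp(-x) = -exp(-x)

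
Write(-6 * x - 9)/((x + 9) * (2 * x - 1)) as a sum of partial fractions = -24/(19*(2*x - 1)) - 45/(19*(x + 9))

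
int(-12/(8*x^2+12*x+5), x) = 6*acot(4*x + 3) + C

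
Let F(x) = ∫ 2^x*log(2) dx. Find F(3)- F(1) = 6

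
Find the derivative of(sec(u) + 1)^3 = 3*(cos(u) + 1)^2*sin(u)/cos(u)^4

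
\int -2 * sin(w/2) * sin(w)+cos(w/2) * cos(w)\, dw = 2*sin(w/2)*cos(w) + C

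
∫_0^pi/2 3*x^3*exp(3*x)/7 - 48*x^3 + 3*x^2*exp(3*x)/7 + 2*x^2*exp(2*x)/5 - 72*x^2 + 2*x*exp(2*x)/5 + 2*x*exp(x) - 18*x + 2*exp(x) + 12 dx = (-3*pi/2 + 3*pi^2/2)*(-5*pi/2 - pi^2/2 - 4) + pi^2*exp(pi)/20 + pi*exp(pi/2) + pi^3*exp(3*pi/2)/56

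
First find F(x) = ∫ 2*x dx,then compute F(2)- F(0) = 4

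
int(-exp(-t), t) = exp(-t) + C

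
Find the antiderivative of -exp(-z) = exp(-z) + C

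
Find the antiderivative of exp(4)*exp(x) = exp(x + 4) + C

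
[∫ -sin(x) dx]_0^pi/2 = -1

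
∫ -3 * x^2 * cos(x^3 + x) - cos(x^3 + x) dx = -sin(x^3 + x) + C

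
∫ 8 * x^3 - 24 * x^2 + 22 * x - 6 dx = 2*x^4 - 8*x^3 + 11*x^2 - 6*x + C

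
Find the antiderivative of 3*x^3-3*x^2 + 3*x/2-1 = 3*x^4/4 - x^3 + 3*x^2/4 - x + C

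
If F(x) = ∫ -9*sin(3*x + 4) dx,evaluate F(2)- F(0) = 3*cos(10) - 3*cos(4)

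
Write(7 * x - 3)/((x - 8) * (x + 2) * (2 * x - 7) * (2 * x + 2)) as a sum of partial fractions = -86/(891*(2*x - 7)) + 17/(220*(x + 2)) - 5/(81*(x + 1)) + 53/(1620*(x - 8))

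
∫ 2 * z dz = z^2 + C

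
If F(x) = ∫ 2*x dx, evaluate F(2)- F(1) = 3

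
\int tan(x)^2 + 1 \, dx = tan(x) + C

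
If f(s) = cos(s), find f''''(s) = cos(s)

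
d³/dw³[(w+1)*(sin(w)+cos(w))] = w*sin(w) - w*cos(w) - 2*sin(w) - 4*cos(w)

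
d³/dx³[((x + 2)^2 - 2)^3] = 120*x^3 + 720*x^2 + 1296*x + 672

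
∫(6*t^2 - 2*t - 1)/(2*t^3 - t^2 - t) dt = log(t*(2*t^2 - t - 1)) + C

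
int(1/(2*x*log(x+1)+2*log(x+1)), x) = log(log(x + 1))/2 + C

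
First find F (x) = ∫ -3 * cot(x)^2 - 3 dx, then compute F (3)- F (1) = 3*cot(3) - 3*cot(1)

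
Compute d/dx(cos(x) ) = -sin(x)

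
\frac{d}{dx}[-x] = -1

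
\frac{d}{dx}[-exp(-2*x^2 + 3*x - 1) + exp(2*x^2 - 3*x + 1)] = (4*x*exp(4*x^2 - 6*x + 2) + 4*x - 3*exp(4*x^2 - 6*x + 2) - 3)*exp(-2*x^2 + 3*x - 1)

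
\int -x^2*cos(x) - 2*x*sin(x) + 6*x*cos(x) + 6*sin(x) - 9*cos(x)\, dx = -(x - 3)^2*sin(x) + C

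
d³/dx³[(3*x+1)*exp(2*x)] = 24*x*exp(2*x) + 44*exp(2*x)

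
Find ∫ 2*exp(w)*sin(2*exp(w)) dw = -cos(2*exp(w)) + C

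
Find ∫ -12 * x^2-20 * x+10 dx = -4*x^3 - 10*x^2 + 10*x + C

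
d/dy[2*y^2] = 4*y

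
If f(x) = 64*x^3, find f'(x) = 192*x^2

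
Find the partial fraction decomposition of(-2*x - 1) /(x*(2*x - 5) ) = -12/(5*(2*x - 5)) + 1/(5*x)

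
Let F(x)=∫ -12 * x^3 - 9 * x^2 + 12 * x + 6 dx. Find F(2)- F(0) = -36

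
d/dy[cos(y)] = -sin(y)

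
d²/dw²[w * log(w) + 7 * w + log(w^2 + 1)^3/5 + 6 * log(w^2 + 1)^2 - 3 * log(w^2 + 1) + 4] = (5*w^4 - 6*w^3*log(w^2 + 1)^2 - 96*w^3*log(w^2 + 1) + 270*w^3 + 10*w^2 + 6*w*log(w^2 + 1)^2 + 120*w*log(w^2 + 1) - 30*w + 5)/(5*w^5 + 10*w^3 + 5*w)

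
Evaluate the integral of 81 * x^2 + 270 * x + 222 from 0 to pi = -125 - 3*pi + (5 + 3*pi)^3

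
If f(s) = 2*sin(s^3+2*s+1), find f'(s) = 2*(3*s^2 + 2)*cos(s^3 + 2*s + 1)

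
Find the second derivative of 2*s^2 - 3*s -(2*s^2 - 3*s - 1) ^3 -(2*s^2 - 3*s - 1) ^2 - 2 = -240*s^4 + 720*s^3 - 552*s^2 + 18*s + 36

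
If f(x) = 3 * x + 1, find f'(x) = 3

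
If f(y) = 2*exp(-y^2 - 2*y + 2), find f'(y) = (-4*y - 4)*exp(-y^2 - 2*y + 2)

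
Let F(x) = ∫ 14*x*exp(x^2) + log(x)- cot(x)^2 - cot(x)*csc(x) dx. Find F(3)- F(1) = -7*E + cot(3) - csc(1) - cot(1) + 3*log(3) + csc(3) + 7*exp(9)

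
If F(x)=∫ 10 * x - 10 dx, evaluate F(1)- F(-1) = -20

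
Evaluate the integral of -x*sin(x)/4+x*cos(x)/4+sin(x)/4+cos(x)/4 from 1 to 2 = -sin(1)/4 + cos(2)/2 - cos(1)/4 + sin(2)/2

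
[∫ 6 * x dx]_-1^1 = 0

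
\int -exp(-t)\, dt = exp(-t) + C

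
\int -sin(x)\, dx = cos(x) + C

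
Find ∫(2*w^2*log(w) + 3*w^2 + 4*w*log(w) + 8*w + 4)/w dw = (w + 2)^2*(log(w) + 1) + C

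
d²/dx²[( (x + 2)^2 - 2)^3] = 30*x^4 + 240*x^3 + 648*x^2 + 672*x + 216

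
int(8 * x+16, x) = 4*x^2 + 16*x + C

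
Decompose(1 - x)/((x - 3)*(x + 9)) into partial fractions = -5/(6*(x + 9)) - 1/(6*(x - 3))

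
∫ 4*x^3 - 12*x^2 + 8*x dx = x^4 - 4*x^3 + 4*x^2 + C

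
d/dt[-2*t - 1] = -2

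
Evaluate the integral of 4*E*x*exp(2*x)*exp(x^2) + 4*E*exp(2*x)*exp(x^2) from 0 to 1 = -2*E + 2*exp(4)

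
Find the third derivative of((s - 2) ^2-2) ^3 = 120*s^3 - 720*s^2 + 1296*s - 672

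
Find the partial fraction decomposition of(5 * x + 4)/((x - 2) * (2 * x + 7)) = 27/(11*(2*x + 7)) + 14/(11*(x - 2))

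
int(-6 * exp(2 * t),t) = -3*exp(2*t) + C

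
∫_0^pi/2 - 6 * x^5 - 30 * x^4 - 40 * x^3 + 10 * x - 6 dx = -(-2 + (1 + pi/2)^2)^3 - (-2 + (1 + pi/2)^2)^2 - 2*(1 + pi/2)^2 + 2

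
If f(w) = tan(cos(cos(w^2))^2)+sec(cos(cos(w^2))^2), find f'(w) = 4*w*(1 - sin(sin(cos(w^2))^2 - 1))*sin(w^2)*sin(cos(w^2))*cos(cos(w^2))/cos(sin(cos(w^2))^2 - 1)^2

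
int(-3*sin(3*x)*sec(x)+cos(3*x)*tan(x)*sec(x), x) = cos(3*x)*sec(x) + C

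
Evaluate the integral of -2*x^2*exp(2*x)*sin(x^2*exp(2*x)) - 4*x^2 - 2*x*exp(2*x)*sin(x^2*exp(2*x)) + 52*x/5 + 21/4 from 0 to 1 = cos(exp(2)) + 487/60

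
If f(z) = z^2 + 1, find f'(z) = 2*z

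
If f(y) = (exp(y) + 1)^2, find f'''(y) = 8*exp(2*y) + 2*exp(y)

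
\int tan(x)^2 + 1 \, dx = tan(x) + C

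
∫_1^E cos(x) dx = -sin(1) + sin(E)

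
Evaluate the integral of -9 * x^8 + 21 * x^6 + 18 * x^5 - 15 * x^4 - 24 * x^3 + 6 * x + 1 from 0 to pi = (-pi^3 + 1 + pi)^3 - 2*pi - 1 + 2*pi^3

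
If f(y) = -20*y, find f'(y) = -20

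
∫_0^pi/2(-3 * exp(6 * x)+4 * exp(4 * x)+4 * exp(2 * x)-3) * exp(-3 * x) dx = -(-exp(-pi/2) + exp(pi/2))^3 - exp(-pi/2) + exp(pi/2)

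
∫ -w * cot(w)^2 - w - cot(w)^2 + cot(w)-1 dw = (w + 1)*cot(w) + C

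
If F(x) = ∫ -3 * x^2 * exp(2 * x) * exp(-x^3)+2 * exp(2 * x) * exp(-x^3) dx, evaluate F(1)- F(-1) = E - exp(-1)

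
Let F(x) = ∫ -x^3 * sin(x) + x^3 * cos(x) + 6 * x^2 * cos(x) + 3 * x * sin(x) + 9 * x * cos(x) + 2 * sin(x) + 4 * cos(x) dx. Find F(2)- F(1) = 27*cos(2) - 8*sin(1) - 8*cos(1) + 27*sin(2)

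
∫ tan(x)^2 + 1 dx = tan(x) + C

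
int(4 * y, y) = 2*y^2 + C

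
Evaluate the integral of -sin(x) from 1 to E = cos(E) - cos(1)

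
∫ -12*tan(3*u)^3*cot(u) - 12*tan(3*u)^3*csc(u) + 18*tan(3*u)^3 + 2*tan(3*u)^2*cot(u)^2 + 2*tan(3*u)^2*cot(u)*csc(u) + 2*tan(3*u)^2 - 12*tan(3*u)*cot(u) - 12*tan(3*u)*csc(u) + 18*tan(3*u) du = (-2*cot(u) - 2*csc(u) + 3)*tan(3*u)^2 + C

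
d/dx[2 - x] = -1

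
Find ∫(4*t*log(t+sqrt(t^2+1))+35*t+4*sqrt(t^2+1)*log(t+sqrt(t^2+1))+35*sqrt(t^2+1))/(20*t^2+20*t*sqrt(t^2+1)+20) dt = (2*log(t + sqrt(t^2 + 1)) + 35)*log(t + sqrt(t^2 + 1))/20 + C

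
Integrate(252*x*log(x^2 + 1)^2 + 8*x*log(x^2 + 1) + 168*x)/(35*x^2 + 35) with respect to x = 2*(21*log(x^2 + 1)^2 + log(x^2 + 1) + 42)*log(x^2 + 1)/35 + C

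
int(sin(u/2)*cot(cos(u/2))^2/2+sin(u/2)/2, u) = cot(cos(u/2)) + C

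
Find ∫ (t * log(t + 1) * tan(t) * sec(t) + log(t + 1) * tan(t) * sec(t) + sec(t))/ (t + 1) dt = log(t + 1)*sec(t) + C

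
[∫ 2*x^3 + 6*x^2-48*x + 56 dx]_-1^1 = 116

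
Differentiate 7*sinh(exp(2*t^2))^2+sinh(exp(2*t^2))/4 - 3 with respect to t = t*(28*sinh(2*exp(2*t^2)) + cosh(exp(2*t^2)))*exp(2*t^2)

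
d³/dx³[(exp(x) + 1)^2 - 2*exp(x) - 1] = 8*exp(2*x)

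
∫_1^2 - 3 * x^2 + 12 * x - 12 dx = -1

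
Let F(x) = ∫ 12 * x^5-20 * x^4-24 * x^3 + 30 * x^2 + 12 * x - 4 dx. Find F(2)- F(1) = -4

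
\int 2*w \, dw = w^2 + C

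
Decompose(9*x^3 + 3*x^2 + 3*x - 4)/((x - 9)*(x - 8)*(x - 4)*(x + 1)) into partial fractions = 13/(450*(x + 1)) + 158/(25*(x - 4)) - 1205/(9*(x - 8)) + 6827/(50*(x - 9))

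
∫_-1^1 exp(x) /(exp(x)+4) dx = -log(exp(-1)/2 + 2) + log(E/2 + 2)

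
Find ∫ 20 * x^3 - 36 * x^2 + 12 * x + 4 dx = 5*x^4 - 12*x^3 + 6*x^2 + 4*x + C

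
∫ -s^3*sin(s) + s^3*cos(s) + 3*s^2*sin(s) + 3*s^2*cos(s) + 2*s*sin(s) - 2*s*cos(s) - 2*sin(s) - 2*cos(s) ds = sqrt(2)*s*(s^2 - 2)*sin(s + pi/4) + C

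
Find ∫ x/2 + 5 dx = x^2/4 + 5*x + C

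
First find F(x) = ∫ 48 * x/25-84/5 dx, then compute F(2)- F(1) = -348/25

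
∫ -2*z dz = -z^2 + C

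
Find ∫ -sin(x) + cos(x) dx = sin(x) + cos(x) + C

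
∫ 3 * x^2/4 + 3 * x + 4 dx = x^3/4 + 3*x^2/2 + 4*x + C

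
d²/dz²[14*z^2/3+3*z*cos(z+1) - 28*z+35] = -3*z*cos(z + 1) - 6*sin(z + 1) + 28/3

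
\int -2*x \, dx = -x^2 + C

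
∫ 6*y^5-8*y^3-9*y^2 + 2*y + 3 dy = y^6 - 2*y^4 - 3*y^3 + y^2 + 3*y + C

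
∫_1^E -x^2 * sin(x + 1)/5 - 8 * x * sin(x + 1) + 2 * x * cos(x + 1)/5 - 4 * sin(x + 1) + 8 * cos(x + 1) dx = (exp(2)/5 + 4 + 5*E)*cos(1 + E) + 3*E*cos(1 + E) - 61*cos(2)/5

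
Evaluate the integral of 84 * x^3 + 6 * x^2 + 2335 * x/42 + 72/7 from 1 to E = -5707/84 + E/7 + 3*exp(2) + 3*E*(E/4 + 3) + 3*(E/3 + 4 + 7*exp(2))^2/7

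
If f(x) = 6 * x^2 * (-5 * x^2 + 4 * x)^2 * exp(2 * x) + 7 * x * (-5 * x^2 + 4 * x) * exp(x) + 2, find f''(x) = 600*x^6*exp(2*x) + 2640*x^5*exp(2*x) + 84*x^4*exp(2*x) - 3264*x^3*exp(2*x) - 35*x^3*exp(x) + 1152*x^2*exp(2*x) - 182*x^2*exp(x) - 98*x*exp(x) + 56*exp(x)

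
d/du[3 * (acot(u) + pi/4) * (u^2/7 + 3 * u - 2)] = (24*u^3*acot(u) + 6*pi*u^3 + 252*u^2*acot(u) - 12*u^2 + 63*pi*u^2 + 24*u*acot(u) - 252*u + 6*pi*u + 252*acot(u) + 168 + 63*pi)/(28*u^2 + 28)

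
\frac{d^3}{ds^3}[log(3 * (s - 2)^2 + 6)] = (4*s^3 - 24*s^2 + 24*s + 16)/(s^6 - 12*s^5 + 66*s^4 - 208*s^3 + 396*s^2 - 432*s + 216)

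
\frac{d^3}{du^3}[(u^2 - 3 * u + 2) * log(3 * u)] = (2*u^2 + 3*u + 4)/u^3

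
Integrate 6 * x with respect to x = 3*x^2 + C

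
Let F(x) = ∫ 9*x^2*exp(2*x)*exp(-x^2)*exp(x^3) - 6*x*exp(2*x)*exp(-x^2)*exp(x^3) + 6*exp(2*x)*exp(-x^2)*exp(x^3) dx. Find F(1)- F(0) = -3 + 3*exp(2)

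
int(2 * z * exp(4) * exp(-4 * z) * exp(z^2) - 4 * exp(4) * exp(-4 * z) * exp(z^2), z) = exp((z - 2)^2) + C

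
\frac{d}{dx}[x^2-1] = 2*x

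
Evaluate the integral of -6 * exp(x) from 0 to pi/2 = 6 - 6*exp(pi/2)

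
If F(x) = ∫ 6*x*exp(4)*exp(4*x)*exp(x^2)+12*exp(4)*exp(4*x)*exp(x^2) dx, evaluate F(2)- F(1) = -3*exp(9) + 3*exp(16)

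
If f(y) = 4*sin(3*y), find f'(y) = 12*cos(3*y)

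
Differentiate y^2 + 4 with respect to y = 2*y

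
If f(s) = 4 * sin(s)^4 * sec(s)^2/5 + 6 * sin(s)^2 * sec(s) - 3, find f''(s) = 16*sin(s)^6/(5*cos(s)^4) - 6*sin(s)^4/cos(s)^3 + 18*sin(s)^2/cos(s)^3 + 48*sin(s)^2/(5*cos(s)^4) + 12*cos(s) - 8*tan(s)^4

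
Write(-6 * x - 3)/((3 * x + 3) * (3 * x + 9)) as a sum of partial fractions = -5/(6*(x + 3)) + 1/(6*(x + 1))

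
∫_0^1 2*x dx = 1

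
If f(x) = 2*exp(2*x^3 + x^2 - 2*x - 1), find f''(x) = 72*x^4*exp(2*x^3 + x^2 - 2*x - 1) + 48*x^3*exp(2*x^3 + x^2 - 2*x - 1) - 40*x^2*exp(2*x^3 + x^2 - 2*x - 1) + 8*x*exp(2*x^3 + x^2 - 2*x - 1) + 12*exp(2*x^3 + x^2 - 2*x - 1)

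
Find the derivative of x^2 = 2*x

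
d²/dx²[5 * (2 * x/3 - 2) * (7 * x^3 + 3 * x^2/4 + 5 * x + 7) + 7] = 280*x^2 - 405*x + 55/3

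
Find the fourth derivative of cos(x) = cos(x)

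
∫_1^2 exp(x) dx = -E + exp(2)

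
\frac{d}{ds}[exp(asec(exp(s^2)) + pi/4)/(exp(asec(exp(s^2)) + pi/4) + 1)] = 2*s*exp(asec(exp(s^2)) + pi/4)/(sqrt(1 - exp(-2*s^2))*exp(pi/2)*exp(s^2)*exp(2*asec(exp(s^2))) + 2*sqrt(1 - exp(-2*s^2))*exp(pi/4)*exp(s^2)*exp(asec(exp(s^2))) + sqrt(1 - exp(-2*s^2))*exp(s^2))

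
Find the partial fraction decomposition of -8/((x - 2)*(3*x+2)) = 3/(3*x + 2) - 1/(x - 2)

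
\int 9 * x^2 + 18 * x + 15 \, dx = 3*x^3 + 9*x^2 + 15*x + C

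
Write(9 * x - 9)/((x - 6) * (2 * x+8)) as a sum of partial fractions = 9/(4*(x + 4)) + 9/(4*(x - 6))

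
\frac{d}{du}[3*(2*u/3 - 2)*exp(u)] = 2*u*exp(u) - 4*exp(u)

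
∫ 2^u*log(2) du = 2^u + C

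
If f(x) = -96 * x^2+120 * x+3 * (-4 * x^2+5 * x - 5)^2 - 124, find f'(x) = 192*x^3 - 360*x^2 + 198*x - 30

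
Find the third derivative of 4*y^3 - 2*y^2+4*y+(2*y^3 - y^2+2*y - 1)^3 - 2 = 4032*y^6 - 4032*y^5 + 6300*y^4 - 4440*y^3 + 2520*y^2 - 936*y + 180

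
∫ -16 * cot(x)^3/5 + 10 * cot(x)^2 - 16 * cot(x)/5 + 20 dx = 10*x + 8*cot(x)^2/5 - 10*cot(x) + C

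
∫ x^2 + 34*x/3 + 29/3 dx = x^3/3 + 17*x^2/3 + 29*x/3 + C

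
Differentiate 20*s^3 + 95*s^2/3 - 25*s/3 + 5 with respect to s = 60*s^2 + 190*s/3 - 25/3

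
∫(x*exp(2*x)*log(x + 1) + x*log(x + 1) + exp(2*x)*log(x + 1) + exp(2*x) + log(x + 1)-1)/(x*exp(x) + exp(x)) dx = 2*log(x + 1)*sinh(x) + C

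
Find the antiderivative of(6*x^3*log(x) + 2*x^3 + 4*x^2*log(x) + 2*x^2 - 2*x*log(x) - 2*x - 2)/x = 2*(x^3 + x^2 - x - 1)*log(x) + C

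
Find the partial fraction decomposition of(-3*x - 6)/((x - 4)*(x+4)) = -3/(4*(x + 4)) - 9/(4*(x - 4))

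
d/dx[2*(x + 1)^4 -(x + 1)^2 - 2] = 8*x^3 + 24*x^2 + 22*x + 6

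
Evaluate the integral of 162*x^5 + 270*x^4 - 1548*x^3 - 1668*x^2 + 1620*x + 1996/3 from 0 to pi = -35*(-4 + 2*pi + 3*pi^2)^2 + 28*pi/3 + 14*pi^2 + 624 + (-4 + 2*pi + 3*pi^2)^3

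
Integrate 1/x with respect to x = log(x) + C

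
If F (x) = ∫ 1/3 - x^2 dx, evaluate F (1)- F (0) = 0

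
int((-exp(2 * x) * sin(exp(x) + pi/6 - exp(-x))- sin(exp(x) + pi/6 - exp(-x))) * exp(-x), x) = cos(2*sinh(x) + pi/6) + C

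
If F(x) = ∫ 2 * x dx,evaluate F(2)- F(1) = 3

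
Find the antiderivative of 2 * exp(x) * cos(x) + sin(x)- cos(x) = sqrt(2)*(exp(x) - 1)*sin(x + pi/4) + C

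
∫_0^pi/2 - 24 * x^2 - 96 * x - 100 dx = (-4 - pi)^3 - 2*pi + 64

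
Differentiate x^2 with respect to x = 2*x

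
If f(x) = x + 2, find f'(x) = 1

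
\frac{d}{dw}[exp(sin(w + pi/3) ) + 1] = exp(sin(w + pi/3))*cos(w + pi/3)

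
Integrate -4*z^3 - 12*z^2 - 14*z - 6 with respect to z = -z^4 - 4*z^3 - 7*z^2 - 6*z + C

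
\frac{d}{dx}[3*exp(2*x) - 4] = 6*exp(2*x)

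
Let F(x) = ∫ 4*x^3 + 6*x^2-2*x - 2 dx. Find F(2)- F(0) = 24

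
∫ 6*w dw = 3*w^2 + C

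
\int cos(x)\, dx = sin(x) + C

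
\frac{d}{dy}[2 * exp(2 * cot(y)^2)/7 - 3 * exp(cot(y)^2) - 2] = 2*(-4*exp(-2 + 2/sin(y)^2)/7 + 3*exp(-1 + sin(y)^(-2)))*cos(y)/sin(y)^3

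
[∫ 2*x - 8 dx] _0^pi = -16 + (-4 + pi)^2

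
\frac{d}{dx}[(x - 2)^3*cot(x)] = (x - 2)^2*(-x/sin(x)^2 + 3/tan(x) + 2/sin(x)^2)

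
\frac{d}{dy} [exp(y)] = exp(y)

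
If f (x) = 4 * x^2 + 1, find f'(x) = 8*x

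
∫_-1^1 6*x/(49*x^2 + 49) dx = 0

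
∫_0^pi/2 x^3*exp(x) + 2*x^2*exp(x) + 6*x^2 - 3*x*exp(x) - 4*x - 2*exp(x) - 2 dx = (2 + exp(pi/2))*(-pi^2/4 - pi/2 - 1 + pi^3/8) + 3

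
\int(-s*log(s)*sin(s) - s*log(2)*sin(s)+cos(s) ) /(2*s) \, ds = log(2*s)*cos(s)/2 + C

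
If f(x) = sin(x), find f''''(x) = sin(x)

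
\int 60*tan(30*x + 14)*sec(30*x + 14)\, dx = 2*sec(30*x + 14) + C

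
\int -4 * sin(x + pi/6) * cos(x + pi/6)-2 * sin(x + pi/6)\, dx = 2*(cos(x + pi/6) + 1)*cos(x + pi/6) + C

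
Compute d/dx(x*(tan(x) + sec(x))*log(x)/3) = (2*x*log(x)*sin(x) + 2*x*log(x) + log(x)*sin(2*x) + 2*log(x)*cos(x) + sin(2*x) + 2*cos(x))/(3*(cos(2*x) + 1))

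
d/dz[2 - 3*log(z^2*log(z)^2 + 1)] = (-6*z*log(z)^2 - 6*z*log(z))/(z^2*log(z)^2 + 1)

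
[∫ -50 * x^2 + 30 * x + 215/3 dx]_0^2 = 70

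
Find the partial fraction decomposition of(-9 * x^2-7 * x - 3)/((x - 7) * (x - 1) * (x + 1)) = -5/(16*(x + 1)) + 19/(12*(x - 1)) - 493/(48*(x - 7))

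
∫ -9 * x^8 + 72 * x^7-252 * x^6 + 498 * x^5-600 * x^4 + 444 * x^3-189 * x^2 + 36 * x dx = -x^9 + 9*x^8 - 36*x^7 + 83*x^6 - 120*x^5 + 111*x^4 - 63*x^3 + 18*x^2 + C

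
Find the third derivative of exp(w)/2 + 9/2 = exp(w)/2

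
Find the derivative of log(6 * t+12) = 1/(t + 2)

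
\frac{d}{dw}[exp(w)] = exp(w)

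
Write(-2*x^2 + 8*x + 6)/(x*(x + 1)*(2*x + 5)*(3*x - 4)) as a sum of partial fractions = 177/(322*(3*x - 4)) + 212/(345*(2*x + 5)) - 4/(21*(x + 1)) - 3/(10*x)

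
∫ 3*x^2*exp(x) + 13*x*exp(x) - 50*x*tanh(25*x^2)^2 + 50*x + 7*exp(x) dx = x*(3*x + 7)*exp(x) + tanh(25*x^2) + C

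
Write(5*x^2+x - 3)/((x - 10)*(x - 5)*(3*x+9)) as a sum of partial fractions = 1/(8*(x + 3)) - 127/(120*(x - 5)) + 13/(5*(x - 10))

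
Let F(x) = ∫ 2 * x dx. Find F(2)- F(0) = 4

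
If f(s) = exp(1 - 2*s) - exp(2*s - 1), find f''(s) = (4 - 4*exp(4*s - 2))*exp(1 - 2*s)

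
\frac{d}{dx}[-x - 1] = -1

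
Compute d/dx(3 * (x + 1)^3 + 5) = 9*x^2 + 18*x + 9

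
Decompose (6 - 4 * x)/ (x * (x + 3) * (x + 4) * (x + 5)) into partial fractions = -13/(5*(x + 5)) + 11/(2*(x + 4)) - 3/(x + 3) + 1/(10*x)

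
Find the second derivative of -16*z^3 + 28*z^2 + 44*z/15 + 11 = 56 - 96*z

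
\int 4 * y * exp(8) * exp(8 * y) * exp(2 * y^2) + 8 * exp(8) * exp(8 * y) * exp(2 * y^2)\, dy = exp(2*(y + 2)^2) + C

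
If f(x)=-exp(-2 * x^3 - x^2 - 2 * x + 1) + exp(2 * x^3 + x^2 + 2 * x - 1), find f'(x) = (6*x^2*exp(4*x^3 + 2*x^2 + 4*x - 2) + 6*x^2 + 2*x*exp(4*x^3 + 2*x^2 + 4*x - 2) + 2*x + 2*exp(4*x^3 + 2*x^2 + 4*x - 2) + 2)*exp(-2*x^3 - x^2 - 2*x + 1)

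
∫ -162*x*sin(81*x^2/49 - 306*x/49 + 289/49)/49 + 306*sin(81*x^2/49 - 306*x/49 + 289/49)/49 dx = cos((9*x - 17)^2/49) + C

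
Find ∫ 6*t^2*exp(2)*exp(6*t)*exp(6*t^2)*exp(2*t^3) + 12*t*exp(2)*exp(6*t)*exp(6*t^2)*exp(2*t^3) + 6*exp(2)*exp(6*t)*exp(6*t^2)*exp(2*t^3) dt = exp(2*(t + 1)^3) + C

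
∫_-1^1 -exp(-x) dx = -E + exp(-1)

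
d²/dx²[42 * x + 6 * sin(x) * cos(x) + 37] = -12*sin(2*x)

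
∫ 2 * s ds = s^2 + C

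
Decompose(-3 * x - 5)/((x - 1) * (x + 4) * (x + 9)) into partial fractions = 11/(25*(x + 9)) - 7/(25*(x + 4)) - 4/(25*(x - 1))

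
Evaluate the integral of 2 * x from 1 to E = -1 + exp(2)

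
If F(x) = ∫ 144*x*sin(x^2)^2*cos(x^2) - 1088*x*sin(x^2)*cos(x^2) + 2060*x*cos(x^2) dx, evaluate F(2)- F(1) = -1048*sin(1) + 1048*sin(4) + 136*cos(8) + 6*sin(3) - 6*sin(12) - 136*cos(2)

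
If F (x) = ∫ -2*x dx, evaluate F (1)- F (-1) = 0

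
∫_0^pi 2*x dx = pi^2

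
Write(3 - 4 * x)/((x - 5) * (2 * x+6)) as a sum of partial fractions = -15/(16*(x + 3)) - 17/(16*(x - 5))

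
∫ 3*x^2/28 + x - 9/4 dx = x^3/28 + x^2/2 - 9*x/4 + C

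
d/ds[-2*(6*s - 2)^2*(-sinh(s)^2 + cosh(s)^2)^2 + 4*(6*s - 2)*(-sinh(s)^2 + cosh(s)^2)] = 72 - 144*s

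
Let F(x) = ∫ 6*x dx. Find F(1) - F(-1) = 0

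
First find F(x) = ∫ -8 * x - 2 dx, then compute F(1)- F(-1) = -4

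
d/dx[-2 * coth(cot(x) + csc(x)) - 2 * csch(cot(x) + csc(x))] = -2*(cos(x)*cosh(1/tan(x) + 1/sin(x)) + cos(x) + cosh(1/tan(x) + 1/sin(x)) + 1)/(sin(x)^2*sinh(1/tan(x) + 1/sin(x))^2)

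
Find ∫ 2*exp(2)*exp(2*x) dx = exp(2*x + 2) + C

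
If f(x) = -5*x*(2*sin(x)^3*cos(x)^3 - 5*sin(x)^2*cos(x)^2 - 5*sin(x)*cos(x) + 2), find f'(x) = 30*x*sin(x)^4*cos(x)^2 - 50*x*sin(x)^3*cos(x) - 30*x*sin(x)^2*cos(x)^4 - 25*x*sin(x)^2 + 50*x*sin(x)*cos(x)^3 + 25*x*cos(x)^2 - 10*sin(x)^3*cos(x)^3 + 25*sin(x)^2*cos(x)^2 + 25*sin(x)*cos(x) - 10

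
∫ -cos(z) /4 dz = -sin(z)/4 + C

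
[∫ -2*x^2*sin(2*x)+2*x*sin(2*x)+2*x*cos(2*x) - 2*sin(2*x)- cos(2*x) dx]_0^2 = 3*cos(4) - 1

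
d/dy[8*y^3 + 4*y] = 24*y^2 + 4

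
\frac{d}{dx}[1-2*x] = -2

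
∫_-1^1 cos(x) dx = 2*sin(1)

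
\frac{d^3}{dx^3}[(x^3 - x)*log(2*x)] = (6*x^2*log(x) + 6*x^2*log(2) + 11*x^2 + 1)/x^2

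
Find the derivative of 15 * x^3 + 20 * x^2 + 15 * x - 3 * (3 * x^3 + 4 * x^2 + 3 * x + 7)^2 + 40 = -162*x^5 - 360*x^4 - 408*x^3 - 549*x^2 - 350*x - 111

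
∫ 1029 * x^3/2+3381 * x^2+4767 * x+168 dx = 1029*x^4/8 + 1127*x^3 + 4767*x^2/2 + 168*x + C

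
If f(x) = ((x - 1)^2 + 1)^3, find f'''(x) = 120*x^3 - 360*x^2 + 432*x - 192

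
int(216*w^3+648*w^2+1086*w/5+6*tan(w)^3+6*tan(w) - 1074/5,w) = 54*w^4 + 216*w^3 + 543*w^2/5 - 1074*w/5 + 3*tan(w)^2 + C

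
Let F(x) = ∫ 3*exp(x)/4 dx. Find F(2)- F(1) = -3*E/4 + 3*exp(2)/4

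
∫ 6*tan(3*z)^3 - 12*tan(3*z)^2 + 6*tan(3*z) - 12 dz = (tan(3*z) - 2)^2 + C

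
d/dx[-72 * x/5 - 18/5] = -72/5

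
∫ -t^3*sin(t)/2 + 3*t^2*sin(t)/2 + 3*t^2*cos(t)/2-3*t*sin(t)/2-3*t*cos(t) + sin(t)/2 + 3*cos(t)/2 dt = (t - 1)^3*cos(t)/2 + C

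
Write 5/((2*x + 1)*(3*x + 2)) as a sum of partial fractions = -15/(3*x + 2) + 10/(2*x + 1)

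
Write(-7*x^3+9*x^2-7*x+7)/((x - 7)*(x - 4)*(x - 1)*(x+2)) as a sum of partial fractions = -113/(162*(x + 2)) + 1/(27*(x - 1)) + 325/(54*(x - 4)) - 1001/(81*(x - 7))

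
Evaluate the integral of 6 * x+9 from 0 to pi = 9*pi + 3*pi^2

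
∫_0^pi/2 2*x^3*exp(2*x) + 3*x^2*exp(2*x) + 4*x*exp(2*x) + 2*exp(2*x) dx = (pi + pi^3/8)*exp(pi)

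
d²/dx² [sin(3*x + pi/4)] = -9*sin(3*x + pi/4)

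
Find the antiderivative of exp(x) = exp(x) + C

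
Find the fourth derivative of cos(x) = cos(x)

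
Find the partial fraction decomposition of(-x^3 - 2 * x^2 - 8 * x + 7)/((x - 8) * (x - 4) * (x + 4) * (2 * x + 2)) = -71/(576*(x + 4)) + 7/(135*(x + 1)) + 121/(320*(x - 4)) - 697/(864*(x - 8))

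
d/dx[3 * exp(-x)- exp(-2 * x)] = (2 - 3*exp(x))*exp(-2*x)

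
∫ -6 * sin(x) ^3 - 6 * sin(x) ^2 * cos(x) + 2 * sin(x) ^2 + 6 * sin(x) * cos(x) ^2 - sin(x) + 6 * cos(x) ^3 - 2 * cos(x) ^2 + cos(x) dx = -sin(2*x) + 4*sqrt(2)*sin(x + pi/4) - sqrt(2)*cos(3*x + pi/4) + C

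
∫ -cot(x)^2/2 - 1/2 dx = cot(x)/2 + C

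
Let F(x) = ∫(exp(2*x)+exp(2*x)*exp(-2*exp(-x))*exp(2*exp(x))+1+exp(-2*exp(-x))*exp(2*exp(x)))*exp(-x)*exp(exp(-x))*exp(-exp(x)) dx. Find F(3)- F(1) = -exp(E - exp(-1)) - exp(-exp(3) + exp(-3)) + exp(-E + exp(-1)) + exp(-exp(-3) + exp(3))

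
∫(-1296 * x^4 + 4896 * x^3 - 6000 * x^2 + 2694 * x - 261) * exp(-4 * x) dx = 3*x*(108*x^3 - 300*x^2 + 275*x - 87)*exp(-4*x) + C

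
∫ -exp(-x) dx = exp(-x) + C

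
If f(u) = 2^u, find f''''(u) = 2^u*log(2)^4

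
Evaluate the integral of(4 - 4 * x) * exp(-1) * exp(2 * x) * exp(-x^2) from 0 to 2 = 0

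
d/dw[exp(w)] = exp(w)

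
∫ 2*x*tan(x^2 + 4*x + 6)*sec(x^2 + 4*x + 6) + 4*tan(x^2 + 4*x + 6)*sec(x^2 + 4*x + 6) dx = sec((x + 2)^2 + 2) + C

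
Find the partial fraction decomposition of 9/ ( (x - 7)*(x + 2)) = -1/(x + 2) + 1/(x - 7)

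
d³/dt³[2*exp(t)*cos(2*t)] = 2*(2*sin(2*t) - 11*cos(2*t))*exp(t)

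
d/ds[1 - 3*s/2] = -3/2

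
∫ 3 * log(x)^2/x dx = log(x)^3 + C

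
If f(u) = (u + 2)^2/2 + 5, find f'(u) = u + 2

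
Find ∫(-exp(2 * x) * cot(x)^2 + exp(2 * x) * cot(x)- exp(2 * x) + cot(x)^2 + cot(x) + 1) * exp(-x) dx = 2*cot(x)*sinh(x) + C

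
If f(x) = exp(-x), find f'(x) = -exp(-x)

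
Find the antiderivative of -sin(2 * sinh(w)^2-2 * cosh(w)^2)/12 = w*sin(2)/12 + C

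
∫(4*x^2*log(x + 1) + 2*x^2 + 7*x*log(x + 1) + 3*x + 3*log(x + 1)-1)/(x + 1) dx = (2*x^2 + 3*x - 1)*log(x + 1) + C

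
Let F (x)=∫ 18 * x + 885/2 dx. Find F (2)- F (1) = 939/2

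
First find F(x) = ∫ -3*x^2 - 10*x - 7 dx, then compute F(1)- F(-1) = -16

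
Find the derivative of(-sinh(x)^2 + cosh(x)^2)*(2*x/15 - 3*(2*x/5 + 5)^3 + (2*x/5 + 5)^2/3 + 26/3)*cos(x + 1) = 24*x^3*sin(x + 1)/125 + 536*x^2*sin(x + 1)/75 - 72*x^2*cos(x + 1)/125 + 1328*x*sin(x + 1)/15 - 1072*x*cos(x + 1)/75 + 358*sin(x + 1) - 1328*cos(x + 1)/15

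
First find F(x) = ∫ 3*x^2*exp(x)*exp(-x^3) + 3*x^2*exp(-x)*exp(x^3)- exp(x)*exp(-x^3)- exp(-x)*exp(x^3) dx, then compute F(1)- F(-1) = 0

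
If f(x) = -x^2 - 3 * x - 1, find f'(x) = -2*x - 3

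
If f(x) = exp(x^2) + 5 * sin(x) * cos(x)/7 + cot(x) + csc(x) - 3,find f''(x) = 4*x^2*exp(x^2) + 2*exp(x^2) - 20*sin(x)*cos(x)/7 - 1/sin(x) + 2*cos(x)/sin(x)^3 + 2/sin(x)^3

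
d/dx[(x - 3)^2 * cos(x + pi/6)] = -x^2*sin(x + pi/6) + 6*x*sin(x + pi/6) + 2*x*cos(x + pi/6) - 9*sin(x + pi/6) - 6*cos(x + pi/6)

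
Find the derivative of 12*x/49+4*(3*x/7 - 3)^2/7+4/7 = 72*x/343 - 60/49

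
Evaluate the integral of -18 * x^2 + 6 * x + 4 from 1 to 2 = -29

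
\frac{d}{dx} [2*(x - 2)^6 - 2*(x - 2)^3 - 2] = 12*x^5 - 120*x^4 + 480*x^3 - 966*x^2 + 984*x - 408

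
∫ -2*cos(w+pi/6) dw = -2*sin(w + pi/6) + C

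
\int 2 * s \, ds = s^2 + C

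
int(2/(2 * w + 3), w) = log(-2*w - 3) + C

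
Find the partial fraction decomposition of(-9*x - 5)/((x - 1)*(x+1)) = -2/(x + 1) - 7/(x - 1)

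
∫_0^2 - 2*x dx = -4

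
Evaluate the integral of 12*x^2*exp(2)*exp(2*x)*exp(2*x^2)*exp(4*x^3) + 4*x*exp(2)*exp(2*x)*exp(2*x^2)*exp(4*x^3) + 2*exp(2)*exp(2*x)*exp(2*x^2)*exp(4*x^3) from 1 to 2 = -exp(10) + exp(46)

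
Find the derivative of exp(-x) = -exp(-x)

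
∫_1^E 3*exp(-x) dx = -3*exp(-E) + 3*exp(-1)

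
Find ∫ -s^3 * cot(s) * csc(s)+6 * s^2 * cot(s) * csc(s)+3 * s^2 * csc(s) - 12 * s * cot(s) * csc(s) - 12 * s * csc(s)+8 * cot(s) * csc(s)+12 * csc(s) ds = (s - 2)^3*csc(s) + C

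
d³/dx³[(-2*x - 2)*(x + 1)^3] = -48*x - 48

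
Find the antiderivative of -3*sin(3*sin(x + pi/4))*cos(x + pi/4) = cos(3*sin(x + pi/4)) + C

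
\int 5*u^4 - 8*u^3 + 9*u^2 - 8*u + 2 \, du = u^5 - 2*u^4 + 3*u^3 - 4*u^2 + 2*u + C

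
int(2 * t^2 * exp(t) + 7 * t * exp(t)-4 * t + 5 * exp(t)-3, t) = (exp(t) - 1)*(2*t^2 + 3*t + 2) + C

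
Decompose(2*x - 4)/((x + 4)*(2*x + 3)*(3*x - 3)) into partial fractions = 28/(75*(2*x + 3)) - 4/(25*(x + 4)) - 2/(75*(x - 1))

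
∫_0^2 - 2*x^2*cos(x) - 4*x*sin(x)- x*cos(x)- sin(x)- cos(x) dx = -11*sin(2)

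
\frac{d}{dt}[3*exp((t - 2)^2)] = 6*t*exp(t^2 - 4*t + 4) - 12*exp(t^2 - 4*t + 4)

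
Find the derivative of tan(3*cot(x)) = -3/(sin(x)^2*cos(3/tan(x))^2)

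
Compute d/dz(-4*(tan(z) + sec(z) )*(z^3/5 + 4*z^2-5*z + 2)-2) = 4*(-2*z^3*sin(z)/5 - 2*z^3/5 - 8*z^2*sin(z) - 3*z^2*sin(2*z)/5 - 6*z^2*cos(z)/5 - 8*z^2 + 10*z*sin(z) - 8*z*sin(2*z) - 16*z*cos(z) + 10*z - 4*sin(z) + 5*sin(2*z) + 10*cos(z) - 4)/(cos(2*z) + 1)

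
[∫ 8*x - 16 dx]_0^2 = -16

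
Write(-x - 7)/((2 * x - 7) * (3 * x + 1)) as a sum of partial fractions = 20/(23*(3*x + 1)) - 21/(23*(2*x - 7))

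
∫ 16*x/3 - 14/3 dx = 8*x^2/3 - 14*x/3 + C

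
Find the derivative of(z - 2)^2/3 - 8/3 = 2*z/3 - 4/3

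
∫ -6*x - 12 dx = -3*x^2 - 12*x + C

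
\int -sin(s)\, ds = cos(s) + C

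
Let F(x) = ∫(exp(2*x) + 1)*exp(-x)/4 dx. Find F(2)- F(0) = -exp(-2)/4 + exp(2)/4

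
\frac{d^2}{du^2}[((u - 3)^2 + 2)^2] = 12*u^2 - 72*u + 116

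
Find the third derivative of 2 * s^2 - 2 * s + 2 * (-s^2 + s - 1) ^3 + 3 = -240*s^3 + 360*s^2 - 288*s + 84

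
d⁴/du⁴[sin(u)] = sin(u)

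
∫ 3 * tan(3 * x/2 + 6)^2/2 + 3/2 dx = tan(3*x/2 + 6) + C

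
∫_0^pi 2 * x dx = pi^2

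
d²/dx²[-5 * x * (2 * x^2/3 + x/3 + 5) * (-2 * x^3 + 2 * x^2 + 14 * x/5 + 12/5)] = 200*x^4 - 200*x^3/3 + 448*x^2 - 376*x - 148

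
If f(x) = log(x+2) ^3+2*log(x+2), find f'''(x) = (6*log(x + 2)^2 - 18*log(x + 2) + 10)/(x^3 + 6*x^2 + 12*x + 8)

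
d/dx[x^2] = 2*x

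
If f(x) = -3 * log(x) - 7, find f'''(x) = -6/x^3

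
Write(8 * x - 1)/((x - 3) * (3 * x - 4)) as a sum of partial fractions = -29/(5*(3*x - 4)) + 23/(5*(x - 3))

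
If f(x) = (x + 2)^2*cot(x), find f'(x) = -x^2/sin(x)^2 + 2*x/tan(x) - 4*x/sin(x)^2 + 4/tan(x) - 4/sin(x)^2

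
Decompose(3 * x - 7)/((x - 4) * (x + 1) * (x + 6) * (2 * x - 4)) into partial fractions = 1/(32*(x + 6)) - 1/(15*(x + 1)) + 1/(96*(x - 2)) + 1/(40*(x - 4))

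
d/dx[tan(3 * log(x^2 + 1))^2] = 12*x*sin(3*log(x^2 + 1))/((x^2 + 1)*cos(3*log(x^2 + 1))^3)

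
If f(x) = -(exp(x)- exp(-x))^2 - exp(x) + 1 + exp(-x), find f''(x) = (-4*exp(4*x) - exp(3*x) + exp(x) - 4)*exp(-2*x)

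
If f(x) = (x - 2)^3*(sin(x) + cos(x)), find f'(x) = (x - 2)^2*(sqrt(2)*x*cos(x + pi/4) + 5*sin(x) + cos(x))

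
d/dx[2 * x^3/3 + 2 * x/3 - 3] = 2*x^2 + 2/3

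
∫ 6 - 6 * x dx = -3*x^2 + 6*x + C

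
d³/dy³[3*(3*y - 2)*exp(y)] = 9*y*exp(y) + 21*exp(y)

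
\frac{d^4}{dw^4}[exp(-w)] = exp(-w)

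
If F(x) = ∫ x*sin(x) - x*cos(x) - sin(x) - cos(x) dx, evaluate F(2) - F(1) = -2*sin(2) + cos(1) - 2*cos(2) + sin(1)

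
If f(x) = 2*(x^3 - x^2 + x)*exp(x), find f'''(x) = 2*x^3*exp(x) + 16*x^2*exp(x) + 26*x*exp(x) + 6*exp(x)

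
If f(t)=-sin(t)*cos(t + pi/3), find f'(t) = -cos(2*t + pi/3)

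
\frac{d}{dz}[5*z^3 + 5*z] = 15*z^2 + 5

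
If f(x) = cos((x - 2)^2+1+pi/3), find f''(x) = -4*x^2*cos(x^2 - 4*x + pi/3 + 5) + 16*x*cos(x^2 - 4*x + pi/3 + 5) - 2*sin(x^2 - 4*x + pi/3 + 5) - 16*cos(x^2 - 4*x + pi/3 + 5)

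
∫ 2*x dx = x^2 + C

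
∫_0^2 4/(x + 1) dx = 4*log(3)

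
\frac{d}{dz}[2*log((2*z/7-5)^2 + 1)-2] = (8*z - 140)/(2*z^2 - 70*z + 637)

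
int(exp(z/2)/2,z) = exp(z/2) + C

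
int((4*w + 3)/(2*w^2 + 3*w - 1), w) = log(2*w^2 + 3*w - 1) + C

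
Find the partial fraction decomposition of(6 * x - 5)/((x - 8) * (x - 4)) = -19/(4*(x - 4)) + 43/(4*(x - 8))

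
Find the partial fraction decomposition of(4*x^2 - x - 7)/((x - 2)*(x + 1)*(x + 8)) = 257/(70*(x + 8)) + 2/(21*(x + 1)) + 7/(30*(x - 2))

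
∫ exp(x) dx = exp(x) + C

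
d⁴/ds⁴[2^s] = 2^s*log(2)^4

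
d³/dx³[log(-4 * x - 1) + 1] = 128/(64*x^3 + 48*x^2 + 12*x + 1)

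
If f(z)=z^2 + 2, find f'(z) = 2*z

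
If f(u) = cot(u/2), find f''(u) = cos(u/2)/(2*sin(u/2)^3)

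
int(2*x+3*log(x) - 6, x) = x*(x + 3*log(x) - 9) + C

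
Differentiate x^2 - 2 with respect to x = 2*x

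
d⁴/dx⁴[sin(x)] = sin(x)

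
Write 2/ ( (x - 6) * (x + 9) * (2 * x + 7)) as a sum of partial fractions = -8/(209*(2*x + 7)) + 2/(165*(x + 9)) + 2/(285*(x - 6))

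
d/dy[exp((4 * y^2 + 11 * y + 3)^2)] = 64*y^3*exp(16*y^4 + 88*y^3 + 145*y^2 + 66*y + 9) + 264*y^2*exp(16*y^4 + 88*y^3 + 145*y^2 + 66*y + 9) + 290*y*exp(16*y^4 + 88*y^3 + 145*y^2 + 66*y + 9) + 66*exp(16*y^4 + 88*y^3 + 145*y^2 + 66*y + 9)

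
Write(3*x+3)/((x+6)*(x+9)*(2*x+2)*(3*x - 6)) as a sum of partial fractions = 1/(66*(x + 9)) - 1/(48*(x + 6)) + 1/(176*(x - 2))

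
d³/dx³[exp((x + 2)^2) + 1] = 8*x^3*exp(x^2 + 4*x + 4) + 48*x^2*exp(x^2 + 4*x + 4) + 108*x*exp(x^2 + 4*x + 4) + 88*exp(x^2 + 4*x + 4)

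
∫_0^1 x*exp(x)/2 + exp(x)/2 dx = E/2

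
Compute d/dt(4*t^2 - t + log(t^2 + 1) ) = (8*t^3 - t^2 + 10*t - 1)/(t^2 + 1)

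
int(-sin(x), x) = cos(x) + C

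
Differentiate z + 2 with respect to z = 1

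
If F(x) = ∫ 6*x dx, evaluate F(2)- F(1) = 9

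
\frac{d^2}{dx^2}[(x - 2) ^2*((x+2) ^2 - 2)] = 12*x^2 - 20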